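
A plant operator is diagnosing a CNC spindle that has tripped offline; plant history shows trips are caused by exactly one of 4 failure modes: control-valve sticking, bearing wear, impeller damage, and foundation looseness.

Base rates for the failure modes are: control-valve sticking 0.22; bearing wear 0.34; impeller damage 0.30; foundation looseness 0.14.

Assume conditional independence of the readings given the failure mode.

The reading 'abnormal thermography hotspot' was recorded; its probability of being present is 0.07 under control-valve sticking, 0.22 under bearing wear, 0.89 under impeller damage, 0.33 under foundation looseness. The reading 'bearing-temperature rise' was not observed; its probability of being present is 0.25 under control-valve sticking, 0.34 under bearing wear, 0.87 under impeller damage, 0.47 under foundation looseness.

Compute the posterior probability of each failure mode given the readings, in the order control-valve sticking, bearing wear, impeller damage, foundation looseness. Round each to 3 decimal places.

0.096, 0.411, 0.289, 0.204

By Bayes' rule with conditional independence, the unnormalized weight for each hypothesis is prior × ∏ likelihoods (using 1 − P(present | H) for each absent reading):
  control-valve sticking: 0.22 × 0.07 × (1 − 0.25) = 0.01155
  bearing wear: 0.34 × 0.22 × (1 − 0.34) = 0.049368
  impeller damage: 0.30 × 0.89 × (1 − 0.87) = 0.03471
  foundation looseness: 0.14 × 0.33 × (1 − 0.47) = 0.024486
Marginal likelihood of the evidence = 0.12011.
P(control-valve sticking | evidence) = 0.01155 / 0.12011 ≈ 0.096
P(bearing wear | evidence) = 0.049368 / 0.12011 ≈ 0.411
P(impeller damage | evidence) = 0.03471 / 0.12011 ≈ 0.289
P(foundation looseness | evidence) = 0.024486 / 0.12011 ≈ 0.204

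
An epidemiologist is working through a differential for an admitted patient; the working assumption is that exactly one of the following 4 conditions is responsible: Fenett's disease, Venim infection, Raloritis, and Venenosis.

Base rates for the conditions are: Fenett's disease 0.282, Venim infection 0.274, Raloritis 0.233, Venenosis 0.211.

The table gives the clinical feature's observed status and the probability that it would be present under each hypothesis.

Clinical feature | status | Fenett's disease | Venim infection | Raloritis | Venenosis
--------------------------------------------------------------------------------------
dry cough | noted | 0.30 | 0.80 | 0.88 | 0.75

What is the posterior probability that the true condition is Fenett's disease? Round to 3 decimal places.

Multiply each prior by the likelihood of the clinical feature:
  Fenett's disease: 0.282 × 0.30 = 0.0846
  Venim infection: 0.274 × 0.80 = 0.2192
  Raloritis: 0.233 × 0.88 = 0.20504
  Venenosis: 0.211 × 0.75 = 0.15825
The unnormalized weights sum to 0.66709.
P(Fenett's disease | evidence) = 0.0846 / 0.66709 ≈ 0.127.

0.127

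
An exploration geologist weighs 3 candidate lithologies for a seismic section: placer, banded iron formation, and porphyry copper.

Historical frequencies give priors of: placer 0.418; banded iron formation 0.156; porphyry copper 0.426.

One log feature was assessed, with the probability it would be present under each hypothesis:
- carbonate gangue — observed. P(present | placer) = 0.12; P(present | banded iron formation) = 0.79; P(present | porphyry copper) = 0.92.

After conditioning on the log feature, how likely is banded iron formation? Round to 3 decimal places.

By Bayes' rule, the unnormalized weight for each hypothesis is prior × likelihood:
  placer: 0.418 × 0.12 = 0.05016
  banded iron formation: 0.156 × 0.79 = 0.12324
  porphyry copper: 0.426 × 0.92 = 0.39192
The unnormalized weights sum to 0.56532.
P(banded iron formation | evidence) = 0.12324 / 0.56532 ≈ 0.218.

0.218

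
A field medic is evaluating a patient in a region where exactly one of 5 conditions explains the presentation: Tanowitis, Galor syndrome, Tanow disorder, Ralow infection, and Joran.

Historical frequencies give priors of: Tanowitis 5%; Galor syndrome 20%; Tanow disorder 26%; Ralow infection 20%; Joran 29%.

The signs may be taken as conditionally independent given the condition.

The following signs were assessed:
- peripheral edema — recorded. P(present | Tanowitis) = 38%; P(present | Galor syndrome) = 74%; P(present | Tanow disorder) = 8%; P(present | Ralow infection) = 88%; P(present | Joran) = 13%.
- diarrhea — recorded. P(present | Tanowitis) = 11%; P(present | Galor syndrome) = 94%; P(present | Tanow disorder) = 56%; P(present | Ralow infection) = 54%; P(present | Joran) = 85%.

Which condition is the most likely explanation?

Galor syndrome

Multiply each prior by the joint likelihood of the sign pattern:
  Tanowitis: 0.05 × 0.38 × 0.11 = 0.00209
  Galor syndrome: 0.20 × 0.74 × 0.94 = 0.13912
  Tanow disorder: 0.26 × 0.08 × 0.56 = 0.011648
  Ralow infection: 0.20 × 0.88 × 0.54 = 0.09504
  Joran: 0.29 × 0.13 × 0.85 = 0.032045
The unnormalized weights sum to 0.27994.
P(Tanowitis | evidence) ≈ 0.00209 / 0.27994 ≈ 0.007
P(Galor syndrome | evidence) ≈ 0.13912 / 0.27994 ≈ 0.497
P(Tanow disorder | evidence) ≈ 0.011648 / 0.27994 ≈ 0.042
P(Ralow infection | evidence) ≈ 0.09504 / 0.27994 ≈ 0.339
P(Joran | evidence) ≈ 0.032045 / 0.27994 ≈ 0.114
The largest is 0.497, so Galor syndrome is most probable.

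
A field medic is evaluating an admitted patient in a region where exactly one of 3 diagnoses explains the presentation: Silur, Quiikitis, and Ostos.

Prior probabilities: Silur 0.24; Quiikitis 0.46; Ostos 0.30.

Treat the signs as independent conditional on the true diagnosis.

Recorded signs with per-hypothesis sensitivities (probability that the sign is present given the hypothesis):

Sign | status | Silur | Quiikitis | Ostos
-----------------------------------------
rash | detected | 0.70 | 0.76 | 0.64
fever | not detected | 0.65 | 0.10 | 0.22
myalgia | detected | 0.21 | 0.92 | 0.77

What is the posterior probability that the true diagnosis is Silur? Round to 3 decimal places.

Multiply each prior by the joint likelihood of the sign pattern (using 1 − P(present | H) for each absent sign):
  Silur: 0.24 × 0.70 × (1 − 0.65) × 0.21 = 0.012348
  Quiikitis: 0.46 × 0.76 × (1 − 0.10) × 0.92 = 0.28947
  Ostos: 0.30 × 0.64 × (1 − 0.22) × 0.77 = 0.11532
Marginal likelihood of the evidence = 0.41713.
P(Silur | evidence) = 0.012348 / 0.41713 ≈ 0.030.

0.030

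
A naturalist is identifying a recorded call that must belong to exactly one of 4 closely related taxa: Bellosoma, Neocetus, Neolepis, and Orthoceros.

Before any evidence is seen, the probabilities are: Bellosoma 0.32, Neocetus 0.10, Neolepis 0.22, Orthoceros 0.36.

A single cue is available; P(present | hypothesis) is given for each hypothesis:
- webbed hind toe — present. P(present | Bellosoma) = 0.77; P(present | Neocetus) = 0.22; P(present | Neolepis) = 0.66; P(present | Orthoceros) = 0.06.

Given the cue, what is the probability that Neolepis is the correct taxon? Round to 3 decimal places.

For each hypothesis, the unnormalized posterior weight is prior × likelihood:
  Bellosoma: 0.32 × 0.77 = 0.2464
  Neocetus: 0.10 × 0.22 = 0.022
  Neolepis: 0.22 × 0.66 = 0.1452
  Orthoceros: 0.36 × 0.06 = 0.0216
Marginal likelihood of the evidence = 0.4352.
P(Neolepis | evidence) = 0.1452 / 0.4352 ≈ 0.334.

0.334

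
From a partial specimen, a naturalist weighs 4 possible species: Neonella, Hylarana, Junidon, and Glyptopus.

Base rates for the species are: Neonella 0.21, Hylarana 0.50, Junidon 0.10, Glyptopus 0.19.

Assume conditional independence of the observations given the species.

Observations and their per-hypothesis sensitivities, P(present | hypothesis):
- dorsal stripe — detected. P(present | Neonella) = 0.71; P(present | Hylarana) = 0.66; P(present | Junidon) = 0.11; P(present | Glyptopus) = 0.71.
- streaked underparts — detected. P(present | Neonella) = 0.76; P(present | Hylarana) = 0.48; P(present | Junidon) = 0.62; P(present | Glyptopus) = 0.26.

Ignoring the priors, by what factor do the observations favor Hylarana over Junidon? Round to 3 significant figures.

4.65

Joint likelihood of the evidence pattern under each hypothesis:
  Hylarana: 0.66 × 0.48 = 0.3168
  Junidon: 0.11 × 0.62 = 0.0682
Bayes factor = 0.3168 / 0.0682 ≈ 4.65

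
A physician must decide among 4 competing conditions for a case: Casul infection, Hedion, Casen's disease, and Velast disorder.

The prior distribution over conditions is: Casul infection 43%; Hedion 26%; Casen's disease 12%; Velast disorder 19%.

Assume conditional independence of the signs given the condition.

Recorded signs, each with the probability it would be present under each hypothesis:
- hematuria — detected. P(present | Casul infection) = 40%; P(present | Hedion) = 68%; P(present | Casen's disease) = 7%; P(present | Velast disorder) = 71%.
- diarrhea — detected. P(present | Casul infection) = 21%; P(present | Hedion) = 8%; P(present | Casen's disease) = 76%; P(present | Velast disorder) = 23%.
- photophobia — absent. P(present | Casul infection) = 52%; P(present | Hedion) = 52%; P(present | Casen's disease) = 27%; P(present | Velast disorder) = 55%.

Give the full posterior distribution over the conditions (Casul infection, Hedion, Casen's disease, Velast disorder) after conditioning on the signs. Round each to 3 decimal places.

0.406, 0.159, 0.109, 0.327

For each hypothesis, the unnormalized posterior weight is prior × product of the sign likelihoods (using 1 − P(present | H) for each absent sign):
  Casul infection: 0.43 × 0.40 × 0.21 × (1 − 0.52) = 0.017338
  Hedion: 0.26 × 0.68 × 0.08 × (1 − 0.52) = 0.0067891
  Casen's disease: 0.12 × 0.07 × 0.76 × (1 − 0.27) = 0.0046603
  Velast disorder: 0.19 × 0.71 × 0.23 × (1 − 0.55) = 0.013962
Marginal likelihood of the evidence = 0.042749.
P(Casul infection | evidence) = 0.017338 / 0.042749 ≈ 0.406
P(Hedion | evidence) = 0.0067891 / 0.042749 ≈ 0.159
P(Casen's disease | evidence) = 0.0046603 / 0.042749 ≈ 0.109
P(Velast disorder | evidence) = 0.013962 / 0.042749 ≈ 0.327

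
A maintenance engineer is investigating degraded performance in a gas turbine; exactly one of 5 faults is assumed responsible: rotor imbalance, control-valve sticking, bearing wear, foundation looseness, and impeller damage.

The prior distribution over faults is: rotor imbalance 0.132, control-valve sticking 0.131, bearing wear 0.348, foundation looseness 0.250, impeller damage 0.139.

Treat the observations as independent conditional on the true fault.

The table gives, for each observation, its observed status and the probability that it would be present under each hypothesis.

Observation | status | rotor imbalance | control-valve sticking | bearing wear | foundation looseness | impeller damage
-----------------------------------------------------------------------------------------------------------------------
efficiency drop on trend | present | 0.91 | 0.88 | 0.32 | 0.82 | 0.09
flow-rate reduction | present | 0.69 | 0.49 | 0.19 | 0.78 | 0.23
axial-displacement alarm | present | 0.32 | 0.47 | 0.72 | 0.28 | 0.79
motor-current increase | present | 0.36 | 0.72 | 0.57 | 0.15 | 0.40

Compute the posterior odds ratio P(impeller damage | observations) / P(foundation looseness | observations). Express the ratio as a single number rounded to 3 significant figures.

Unnormalized posterior weight (prior times the observation likelihoods) for each of the two hypotheses:
  impeller damage: 0.139 × 0.09 × 0.23 × 0.79 × 0.40 = 0.00090923
  foundation looseness: 0.250 × 0.82 × 0.78 × 0.28 × 0.15 = 0.0067158
Posterior odds = 0.00090923 / 0.0067158 ≈ 0.135.

0.135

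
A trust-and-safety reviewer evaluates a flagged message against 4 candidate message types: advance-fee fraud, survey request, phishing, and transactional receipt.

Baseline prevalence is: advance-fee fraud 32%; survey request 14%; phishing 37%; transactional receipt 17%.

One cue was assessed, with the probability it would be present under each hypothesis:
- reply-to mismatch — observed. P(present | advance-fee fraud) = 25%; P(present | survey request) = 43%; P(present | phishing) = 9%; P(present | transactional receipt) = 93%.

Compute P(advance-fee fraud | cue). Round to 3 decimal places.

0.241

Multiply each prior by the likelihood of the cue:
  advance-fee fraud: 0.32 × 0.25 = 0.08
  survey request: 0.14 × 0.43 = 0.0602
  phishing: 0.37 × 0.09 = 0.0333
  transactional receipt: 0.17 × 0.93 = 0.1581
The unnormalized weights sum to 0.3316.
P(advance-fee fraud | evidence) = 0.08 / 0.3316 ≈ 0.241.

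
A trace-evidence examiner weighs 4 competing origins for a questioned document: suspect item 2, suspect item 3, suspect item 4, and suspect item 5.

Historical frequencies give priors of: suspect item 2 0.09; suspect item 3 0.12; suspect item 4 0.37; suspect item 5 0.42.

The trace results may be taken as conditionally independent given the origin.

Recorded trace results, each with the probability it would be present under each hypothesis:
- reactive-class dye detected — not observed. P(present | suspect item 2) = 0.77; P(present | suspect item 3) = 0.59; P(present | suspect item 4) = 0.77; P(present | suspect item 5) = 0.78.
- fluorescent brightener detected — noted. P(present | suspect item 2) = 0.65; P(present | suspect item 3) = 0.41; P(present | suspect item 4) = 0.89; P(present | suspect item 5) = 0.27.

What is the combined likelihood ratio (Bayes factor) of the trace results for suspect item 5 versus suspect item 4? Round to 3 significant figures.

Take the product of per-trace result likelihoods under each hypothesis (using 1 − P(present | H) for each absent trace result), then divide.
  suspect item 5: (1 − 0.78) × 0.27 = 0.0594
  suspect item 4: (1 − 0.77) × 0.89 = 0.2047
Bayes factor = 0.0594 / 0.2047 ≈ 0.290

0.290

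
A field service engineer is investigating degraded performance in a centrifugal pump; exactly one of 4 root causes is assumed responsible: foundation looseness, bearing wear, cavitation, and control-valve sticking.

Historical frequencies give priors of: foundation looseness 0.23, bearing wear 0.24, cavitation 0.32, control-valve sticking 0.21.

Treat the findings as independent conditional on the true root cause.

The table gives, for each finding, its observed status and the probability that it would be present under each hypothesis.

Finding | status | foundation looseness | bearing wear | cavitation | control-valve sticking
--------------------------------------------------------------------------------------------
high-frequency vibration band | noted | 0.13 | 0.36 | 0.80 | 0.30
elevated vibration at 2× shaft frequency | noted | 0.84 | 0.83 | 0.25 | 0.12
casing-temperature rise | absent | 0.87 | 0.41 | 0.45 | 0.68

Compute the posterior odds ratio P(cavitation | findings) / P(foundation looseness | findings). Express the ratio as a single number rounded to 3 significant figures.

Posterior odds equal prior odds times the likelihood ratio; only the two competing hypotheses matter (using 1 − P(present | H) for each absent finding).
  cavitation: 0.32 × 0.80 × 0.25 × (1 − 0.45) = 0.0352
  foundation looseness: 0.23 × 0.13 × 0.84 × (1 − 0.87) = 0.0032651
Odds(cavitation : foundation looseness) = 0.0352 / 0.0032651 ≈ 10.8.

10.8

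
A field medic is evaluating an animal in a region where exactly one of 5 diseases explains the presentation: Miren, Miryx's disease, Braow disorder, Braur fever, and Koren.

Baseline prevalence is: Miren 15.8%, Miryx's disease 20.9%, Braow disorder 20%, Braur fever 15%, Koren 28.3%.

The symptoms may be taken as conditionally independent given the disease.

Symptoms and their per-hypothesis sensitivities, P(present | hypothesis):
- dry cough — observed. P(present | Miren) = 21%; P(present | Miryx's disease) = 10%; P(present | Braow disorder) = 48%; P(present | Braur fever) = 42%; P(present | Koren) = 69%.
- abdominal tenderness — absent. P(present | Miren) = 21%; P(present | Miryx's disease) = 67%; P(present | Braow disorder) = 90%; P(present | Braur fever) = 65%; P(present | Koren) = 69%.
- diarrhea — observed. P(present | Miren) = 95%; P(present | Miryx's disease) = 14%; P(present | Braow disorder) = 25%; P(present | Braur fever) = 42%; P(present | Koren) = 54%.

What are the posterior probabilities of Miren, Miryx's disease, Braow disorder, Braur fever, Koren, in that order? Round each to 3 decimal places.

0.355, 0.014, 0.034, 0.132, 0.466

By Bayes' rule with conditional independence, the unnormalized weight for each hypothesis is prior × ∏ likelihoods (using 1 − P(present | H) for each absent symptom):
  Miren: 0.158 × 0.21 × (1 − 0.21) × 0.95 = 0.024902
  Miryx's disease: 0.209 × 0.10 × (1 − 0.67) × 0.14 = 0.00096558
  Braow disorder: 0.200 × 0.48 × (1 − 0.90) × 0.25 = 0.0024
  Braur fever: 0.150 × 0.42 × (1 − 0.65) × 0.42 = 0.009261
  Koren: 0.283 × 0.69 × (1 − 0.69) × 0.54 = 0.032688
Marginal likelihood of the evidence = 0.070216.
P(Miren | evidence) = 0.024902 / 0.070216 ≈ 0.355
P(Miryx's disease | evidence) = 0.00096558 / 0.070216 ≈ 0.014
P(Braow disorder | evidence) = 0.0024 / 0.070216 ≈ 0.034
P(Braur fever | evidence) = 0.009261 / 0.070216 ≈ 0.132
P(Koren | evidence) = 0.032688 / 0.070216 ≈ 0.466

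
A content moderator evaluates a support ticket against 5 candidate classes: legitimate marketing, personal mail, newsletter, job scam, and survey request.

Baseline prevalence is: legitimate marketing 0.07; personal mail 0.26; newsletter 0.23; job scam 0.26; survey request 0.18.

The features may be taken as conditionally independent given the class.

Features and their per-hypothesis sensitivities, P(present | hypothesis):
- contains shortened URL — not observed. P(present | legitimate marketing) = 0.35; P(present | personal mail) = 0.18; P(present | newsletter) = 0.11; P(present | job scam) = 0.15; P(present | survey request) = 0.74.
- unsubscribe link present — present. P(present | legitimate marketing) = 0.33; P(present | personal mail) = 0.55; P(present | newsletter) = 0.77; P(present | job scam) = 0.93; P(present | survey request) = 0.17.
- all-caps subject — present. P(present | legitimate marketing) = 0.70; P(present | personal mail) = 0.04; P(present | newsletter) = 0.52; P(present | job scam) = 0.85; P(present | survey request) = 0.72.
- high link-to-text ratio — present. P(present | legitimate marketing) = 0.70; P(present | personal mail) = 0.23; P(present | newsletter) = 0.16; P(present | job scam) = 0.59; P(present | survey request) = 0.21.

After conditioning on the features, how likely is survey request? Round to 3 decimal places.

For each hypothesis, the unnormalized posterior weight is prior × product of the feature likelihoods (using 1 − P(present | H) for each absent feature):
  legitimate marketing: 0.07 × (1 − 0.35) × 0.33 × 0.70 × 0.70 = 0.0073574
  personal mail: 0.26 × (1 − 0.18) × 0.55 × 0.04 × 0.23 = 0.0010788
  newsletter: 0.23 × (1 − 0.11) × 0.77 × 0.52 × 0.16 = 0.013114
  job scam: 0.26 × (1 − 0.15) × 0.93 × 0.85 × 0.59 = 0.10307
  survey request: 0.18 × (1 − 0.74) × 0.17 × 0.72 × 0.21 = 0.0012029
Marginal likelihood of the evidence = 0.12583.
P(survey request | evidence) = 0.0012029 / 0.12583 ≈ 0.010.

0.010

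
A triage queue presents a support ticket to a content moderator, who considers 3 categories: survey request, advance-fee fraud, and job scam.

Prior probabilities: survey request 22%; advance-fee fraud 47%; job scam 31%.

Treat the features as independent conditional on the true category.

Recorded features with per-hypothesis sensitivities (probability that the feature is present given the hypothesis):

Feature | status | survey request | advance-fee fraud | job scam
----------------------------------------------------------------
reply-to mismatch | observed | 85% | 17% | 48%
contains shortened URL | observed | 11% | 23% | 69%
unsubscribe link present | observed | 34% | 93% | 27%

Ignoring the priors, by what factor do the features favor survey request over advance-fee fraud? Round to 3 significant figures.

Take the product of per-feature likelihoods under each hypothesis, then divide.
  survey request: 0.85 × 0.11 × 0.34 = 0.03179
  advance-fee fraud: 0.17 × 0.23 × 0.93 = 0.036363
Bayes factor = 0.03179 / 0.036363 ≈ 0.874

0.874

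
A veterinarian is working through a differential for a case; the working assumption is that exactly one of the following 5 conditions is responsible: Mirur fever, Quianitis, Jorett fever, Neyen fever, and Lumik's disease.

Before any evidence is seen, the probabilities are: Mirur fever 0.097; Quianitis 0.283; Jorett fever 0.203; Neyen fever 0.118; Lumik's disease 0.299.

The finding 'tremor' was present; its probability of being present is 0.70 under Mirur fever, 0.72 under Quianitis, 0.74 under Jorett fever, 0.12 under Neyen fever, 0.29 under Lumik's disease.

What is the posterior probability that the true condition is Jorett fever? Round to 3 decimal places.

0.287

Multiply each prior by the likelihood of the finding:
  Mirur fever: 0.097 × 0.70 = 0.0679
  Quianitis: 0.283 × 0.72 = 0.20376
  Jorett fever: 0.203 × 0.74 = 0.15022
  Neyen fever: 0.118 × 0.12 = 0.01416
  Lumik's disease: 0.299 × 0.29 = 0.08671
Marginal likelihood of the evidence = 0.52275.
P(Jorett fever | evidence) = 0.15022 / 0.52275 ≈ 0.287.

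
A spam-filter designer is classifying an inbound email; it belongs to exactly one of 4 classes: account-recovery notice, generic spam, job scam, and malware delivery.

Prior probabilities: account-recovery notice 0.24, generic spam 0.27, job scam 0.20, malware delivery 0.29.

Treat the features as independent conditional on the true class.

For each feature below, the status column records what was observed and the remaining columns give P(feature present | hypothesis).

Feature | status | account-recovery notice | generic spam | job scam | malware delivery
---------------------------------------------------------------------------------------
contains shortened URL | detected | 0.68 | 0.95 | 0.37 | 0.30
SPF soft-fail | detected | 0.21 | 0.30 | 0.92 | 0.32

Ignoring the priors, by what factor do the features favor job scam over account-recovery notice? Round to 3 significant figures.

Take the product of per-feature likelihoods under each hypothesis, then divide.
  job scam: 0.37 × 0.92 = 0.3404
  account-recovery notice: 0.68 × 0.21 = 0.1428
Bayes factor = 0.3404 / 0.1428 ≈ 2.38

2.38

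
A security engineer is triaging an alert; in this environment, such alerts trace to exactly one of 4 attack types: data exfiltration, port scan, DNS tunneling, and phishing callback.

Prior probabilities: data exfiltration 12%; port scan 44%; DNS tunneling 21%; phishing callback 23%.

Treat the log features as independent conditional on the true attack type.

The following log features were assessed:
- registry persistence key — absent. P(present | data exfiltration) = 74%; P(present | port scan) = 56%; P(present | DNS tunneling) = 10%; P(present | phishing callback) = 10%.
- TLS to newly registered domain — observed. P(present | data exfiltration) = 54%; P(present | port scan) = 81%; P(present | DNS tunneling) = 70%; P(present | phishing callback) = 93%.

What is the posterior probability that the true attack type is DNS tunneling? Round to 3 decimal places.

0.265

By Bayes' rule with conditional independence, the unnormalized weight for each hypothesis is prior × ∏ likelihoods (using 1 − P(present | H) for each absent log feature):
  data exfiltration: 0.12 × (1 − 0.74) × 0.54 = 0.016848
  port scan: 0.44 × (1 − 0.56) × 0.81 = 0.15682
  DNS tunneling: 0.21 × (1 − 0.10) × 0.70 = 0.1323
  phishing callback: 0.23 × (1 − 0.10) × 0.93 = 0.19251
Normalizing constant Z = 0.016848 + 0.15682 + 0.1323 + 0.19251 = 0.49847.
P(DNS tunneling | evidence) = 0.1323 / 0.49847 ≈ 0.265.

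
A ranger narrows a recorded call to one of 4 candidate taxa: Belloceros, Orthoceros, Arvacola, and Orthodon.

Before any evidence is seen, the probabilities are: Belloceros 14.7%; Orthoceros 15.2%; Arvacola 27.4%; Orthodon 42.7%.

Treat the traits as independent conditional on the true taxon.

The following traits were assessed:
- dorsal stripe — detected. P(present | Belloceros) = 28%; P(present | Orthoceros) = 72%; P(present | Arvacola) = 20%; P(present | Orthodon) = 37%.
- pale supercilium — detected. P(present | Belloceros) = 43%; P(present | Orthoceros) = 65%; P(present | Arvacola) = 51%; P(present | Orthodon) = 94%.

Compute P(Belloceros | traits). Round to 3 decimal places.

By Bayes' rule with conditional independence, the unnormalized weight for each hypothesis is prior × ∏ likelihoods:
  Belloceros: 0.147 × 0.28 × 0.43 = 0.017699
  Orthoceros: 0.152 × 0.72 × 0.65 = 0.071136
  Arvacola: 0.274 × 0.20 × 0.51 = 0.027948
  Orthodon: 0.427 × 0.37 × 0.94 = 0.14851
Normalizing constant Z = 0.017699 + 0.071136 + 0.027948 + 0.14851 = 0.26529.
P(Belloceros | evidence) = 0.017699 / 0.26529 ≈ 0.067.

0.067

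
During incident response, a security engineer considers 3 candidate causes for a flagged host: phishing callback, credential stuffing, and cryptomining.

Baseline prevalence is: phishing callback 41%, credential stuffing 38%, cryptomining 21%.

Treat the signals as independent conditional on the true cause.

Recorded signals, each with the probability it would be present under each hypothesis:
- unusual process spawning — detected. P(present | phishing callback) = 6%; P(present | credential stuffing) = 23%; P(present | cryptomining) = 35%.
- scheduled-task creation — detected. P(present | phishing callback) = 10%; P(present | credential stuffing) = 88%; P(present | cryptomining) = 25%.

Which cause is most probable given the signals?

credential stuffing

For each hypothesis, the unnormalized posterior weight is prior × product of the signal likelihoods:
  phishing callback: 0.41 × 0.06 × 0.10 = 0.00246
  credential stuffing: 0.38 × 0.23 × 0.88 = 0.076912
  cryptomining: 0.21 × 0.35 × 0.25 = 0.018375
Marginal likelihood of the evidence = 0.097747.
P(phishing callback | evidence) ≈ 0.00246 / 0.097747 ≈ 0.025
P(credential stuffing | evidence) ≈ 0.076912 / 0.097747 ≈ 0.787
P(cryptomining | evidence) ≈ 0.018375 / 0.097747 ≈ 0.188
The largest is 0.787, so credential stuffing is most probable.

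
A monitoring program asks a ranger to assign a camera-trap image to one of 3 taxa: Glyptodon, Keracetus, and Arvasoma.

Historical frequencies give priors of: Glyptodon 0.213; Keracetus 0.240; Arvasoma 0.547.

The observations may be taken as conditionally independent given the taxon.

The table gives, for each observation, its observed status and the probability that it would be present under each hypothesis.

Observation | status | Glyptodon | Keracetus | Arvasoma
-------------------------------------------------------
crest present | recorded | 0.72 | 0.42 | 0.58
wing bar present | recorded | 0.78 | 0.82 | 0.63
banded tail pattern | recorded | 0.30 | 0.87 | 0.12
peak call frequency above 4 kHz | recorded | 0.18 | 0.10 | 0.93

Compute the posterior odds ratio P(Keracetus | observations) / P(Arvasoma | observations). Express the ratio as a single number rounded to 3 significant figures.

The normalizing constant cancels in an odds ratio, so compute prior × likelihood for the two hypotheses only:
  Keracetus: 0.240 × 0.42 × 0.82 × 0.87 × 0.10 = 0.0071911
  Arvasoma: 0.547 × 0.58 × 0.63 × 0.12 × 0.93 = 0.022306
Posterior odds = 0.0071911 / 0.022306 ≈ 0.322.

0.322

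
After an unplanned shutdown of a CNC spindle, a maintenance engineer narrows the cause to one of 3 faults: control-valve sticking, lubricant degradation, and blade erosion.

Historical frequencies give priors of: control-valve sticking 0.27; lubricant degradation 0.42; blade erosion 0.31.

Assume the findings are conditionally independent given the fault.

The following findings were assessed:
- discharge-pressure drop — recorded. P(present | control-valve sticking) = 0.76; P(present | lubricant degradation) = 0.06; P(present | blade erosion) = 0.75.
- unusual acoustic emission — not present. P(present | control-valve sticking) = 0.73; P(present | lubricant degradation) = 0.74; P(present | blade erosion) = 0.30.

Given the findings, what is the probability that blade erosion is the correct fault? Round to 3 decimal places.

0.724

Multiply each prior by the joint likelihood of the evidence pattern (using 1 − P(present | H) for each absent finding):
  control-valve sticking: 0.27 × 0.76 × (1 − 0.73) = 0.055404
  lubricant degradation: 0.42 × 0.06 × (1 − 0.74) = 0.006552
  blade erosion: 0.31 × 0.75 × (1 − 0.30) = 0.16275
Marginal likelihood of the evidence = 0.22471.
P(blade erosion | evidence) = 0.16275 / 0.22471 ≈ 0.724.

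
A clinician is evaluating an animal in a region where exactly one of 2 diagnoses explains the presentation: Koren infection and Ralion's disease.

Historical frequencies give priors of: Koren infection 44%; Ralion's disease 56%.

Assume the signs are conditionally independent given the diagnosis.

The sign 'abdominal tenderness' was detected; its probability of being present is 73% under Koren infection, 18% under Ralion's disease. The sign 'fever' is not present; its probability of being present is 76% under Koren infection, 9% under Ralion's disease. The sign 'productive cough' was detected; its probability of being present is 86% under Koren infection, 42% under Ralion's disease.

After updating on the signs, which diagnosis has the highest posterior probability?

Koren infection

By Bayes' rule with conditional independence, the unnormalized weight for each hypothesis is prior × ∏ likelihoods (using 1 − P(present | H) for each absent sign):
  Koren infection: 0.44 × 0.73 × (1 − 0.76) × 0.86 = 0.066296
  Ralion's disease: 0.56 × 0.18 × (1 − 0.09) × 0.42 = 0.038526
Normalizing constant Z = 0.066296 + 0.038526 = 0.10482.
P(Koren infection | evidence) ≈ 0.066296 / 0.10482 ≈ 0.632
P(Ralion's disease | evidence) ≈ 0.038526 / 0.10482 ≈ 0.368
The largest is 0.632, so Koren infection is most probable.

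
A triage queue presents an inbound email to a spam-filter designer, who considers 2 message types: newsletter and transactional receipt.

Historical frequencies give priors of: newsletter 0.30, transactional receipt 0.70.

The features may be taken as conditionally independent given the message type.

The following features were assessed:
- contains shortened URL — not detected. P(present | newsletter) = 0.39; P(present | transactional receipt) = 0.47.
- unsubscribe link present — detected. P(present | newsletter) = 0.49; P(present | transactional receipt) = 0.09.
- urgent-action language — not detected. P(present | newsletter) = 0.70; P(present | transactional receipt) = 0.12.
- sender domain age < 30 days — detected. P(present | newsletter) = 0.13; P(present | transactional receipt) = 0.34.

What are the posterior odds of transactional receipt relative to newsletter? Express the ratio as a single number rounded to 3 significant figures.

2.86

Unnormalized posterior weight (prior times the feature likelihoods) for each of the two hypotheses (using 1 − P(present | H) for each absent feature):
  transactional receipt: 0.70 × (1 − 0.47) × 0.09 × (1 − 0.12) × 0.34 = 0.0099903
  newsletter: 0.30 × (1 − 0.39) × 0.49 × (1 − 0.70) × 0.13 = 0.0034971
Odds(transactional receipt : newsletter) = 0.0099903 / 0.0034971 ≈ 2.86.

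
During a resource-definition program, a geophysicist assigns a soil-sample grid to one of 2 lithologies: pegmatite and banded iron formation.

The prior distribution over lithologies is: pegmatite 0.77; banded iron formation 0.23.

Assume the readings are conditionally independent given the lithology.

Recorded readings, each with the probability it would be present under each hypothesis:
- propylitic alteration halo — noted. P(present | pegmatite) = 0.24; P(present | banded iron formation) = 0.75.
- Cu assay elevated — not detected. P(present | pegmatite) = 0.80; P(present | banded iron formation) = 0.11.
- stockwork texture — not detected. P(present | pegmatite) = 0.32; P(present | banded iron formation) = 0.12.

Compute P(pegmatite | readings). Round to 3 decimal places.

0.157

Multiply each prior by the joint likelihood of the reading pattern (using 1 − P(present | H) for each absent reading):
  pegmatite: 0.77 × 0.24 × (1 − 0.80) × (1 − 0.32) = 0.025133
  banded iron formation: 0.23 × 0.75 × (1 − 0.11) × (1 − 0.12) = 0.1351
Marginal likelihood of the evidence = 0.16023.
P(pegmatite | evidence) = 0.025133 / 0.16023 ≈ 0.157.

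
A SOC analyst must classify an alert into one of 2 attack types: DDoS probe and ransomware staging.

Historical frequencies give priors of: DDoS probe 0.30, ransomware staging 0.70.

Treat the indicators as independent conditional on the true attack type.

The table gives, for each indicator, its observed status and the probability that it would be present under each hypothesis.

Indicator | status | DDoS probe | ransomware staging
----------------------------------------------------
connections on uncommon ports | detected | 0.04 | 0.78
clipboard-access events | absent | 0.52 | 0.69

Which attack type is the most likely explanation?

ransomware staging

By Bayes' rule with conditional independence, the unnormalized weight for each hypothesis is prior × ∏ likelihoods (using 1 − P(present | H) for each absent indicator):
  DDoS probe: 0.30 × 0.04 × (1 − 0.52) = 0.00576
  ransomware staging: 0.70 × 0.78 × (1 − 0.69) = 0.16926
Marginal likelihood of the evidence = 0.17502.
P(DDoS probe | evidence) ≈ 0.00576 / 0.17502 ≈ 0.033
P(ransomware staging | evidence) ≈ 0.16926 / 0.17502 ≈ 0.967
The largest is 0.967, so ransomware staging is most probable.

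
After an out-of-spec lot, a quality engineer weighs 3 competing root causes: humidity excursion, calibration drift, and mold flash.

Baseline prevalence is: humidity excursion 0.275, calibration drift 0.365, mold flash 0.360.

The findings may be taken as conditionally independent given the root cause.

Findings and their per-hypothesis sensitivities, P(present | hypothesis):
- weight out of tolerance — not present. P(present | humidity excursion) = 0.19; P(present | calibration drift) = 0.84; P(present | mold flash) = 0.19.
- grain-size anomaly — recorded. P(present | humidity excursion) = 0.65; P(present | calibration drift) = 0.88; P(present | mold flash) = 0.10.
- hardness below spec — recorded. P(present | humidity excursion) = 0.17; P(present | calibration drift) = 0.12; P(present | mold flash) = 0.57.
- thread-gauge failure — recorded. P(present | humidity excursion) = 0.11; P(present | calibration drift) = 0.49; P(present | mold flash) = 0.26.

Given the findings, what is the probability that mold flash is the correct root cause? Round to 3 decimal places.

By Bayes' rule with conditional independence, the unnormalized weight for each hypothesis is prior × ∏ likelihoods (using 1 − P(present | H) for each absent finding):
  humidity excursion: 0.275 × (1 − 0.19) × 0.65 × 0.17 × 0.11 = 0.0027075
  calibration drift: 0.365 × (1 − 0.84) × 0.88 × 0.12 × 0.49 = 0.0030218
  mold flash: 0.360 × (1 − 0.19) × 0.10 × 0.57 × 0.26 = 0.0043215
Marginal likelihood of the evidence = 0.010051.
P(mold flash | evidence) = 0.0043215 / 0.010051 ≈ 0.430.

0.430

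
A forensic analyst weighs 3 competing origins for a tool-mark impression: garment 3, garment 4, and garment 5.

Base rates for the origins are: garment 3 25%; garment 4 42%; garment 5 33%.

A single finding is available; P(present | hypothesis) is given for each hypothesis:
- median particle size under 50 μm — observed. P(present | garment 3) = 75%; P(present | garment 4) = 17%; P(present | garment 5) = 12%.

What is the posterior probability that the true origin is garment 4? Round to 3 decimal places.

0.239

By Bayes' rule, the unnormalized weight for each hypothesis is prior × likelihood:
  garment 3: 0.25 × 0.75 = 0.1875
  garment 4: 0.42 × 0.17 = 0.0714
  garment 5: 0.33 × 0.12 = 0.0396
The unnormalized weights sum to 0.2985.
P(garment 4 | evidence) = 0.0714 / 0.2985 ≈ 0.239.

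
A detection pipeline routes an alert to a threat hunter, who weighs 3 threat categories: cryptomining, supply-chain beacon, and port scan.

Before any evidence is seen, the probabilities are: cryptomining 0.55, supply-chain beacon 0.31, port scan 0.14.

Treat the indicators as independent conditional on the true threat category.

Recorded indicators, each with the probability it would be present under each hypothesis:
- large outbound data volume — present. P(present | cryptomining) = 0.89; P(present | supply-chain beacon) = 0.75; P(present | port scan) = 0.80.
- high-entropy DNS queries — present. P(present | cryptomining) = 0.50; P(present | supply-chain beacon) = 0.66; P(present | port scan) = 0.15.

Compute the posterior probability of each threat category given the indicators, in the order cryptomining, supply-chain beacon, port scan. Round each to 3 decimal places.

Multiply each prior by the joint likelihood of the indicator pattern:
  cryptomining: 0.55 × 0.89 × 0.50 = 0.24475
  supply-chain beacon: 0.31 × 0.75 × 0.66 = 0.15345
  port scan: 0.14 × 0.80 × 0.15 = 0.0168
Normalizing constant Z = 0.24475 + 0.15345 + 0.0168 = 0.415.
P(cryptomining | evidence) = 0.24475 / 0.415 ≈ 0.590
P(supply-chain beacon | evidence) = 0.15345 / 0.415 ≈ 0.370
P(port scan | evidence) = 0.0168 / 0.415 ≈ 0.040

0.590, 0.370, 0.040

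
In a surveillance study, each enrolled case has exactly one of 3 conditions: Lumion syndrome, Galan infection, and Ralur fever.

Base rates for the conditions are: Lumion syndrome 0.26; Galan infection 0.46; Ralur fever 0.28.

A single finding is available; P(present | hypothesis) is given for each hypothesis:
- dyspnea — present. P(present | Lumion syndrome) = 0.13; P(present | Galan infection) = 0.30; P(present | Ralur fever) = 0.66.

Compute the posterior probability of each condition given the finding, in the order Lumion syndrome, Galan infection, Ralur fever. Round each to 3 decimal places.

0.095, 0.387, 0.518

By Bayes' rule, the unnormalized weight for each hypothesis is prior × likelihood:
  Lumion syndrome: 0.26 × 0.13 = 0.0338
  Galan infection: 0.46 × 0.30 = 0.138
  Ralur fever: 0.28 × 0.66 = 0.1848
Normalizing constant Z = 0.0338 + 0.138 + 0.1848 = 0.3566.
P(Lumion syndrome | evidence) = 0.0338 / 0.3566 ≈ 0.095
P(Galan infection | evidence) = 0.138 / 0.3566 ≈ 0.387
P(Ralur fever | evidence) = 0.1848 / 0.3566 ≈ 0.518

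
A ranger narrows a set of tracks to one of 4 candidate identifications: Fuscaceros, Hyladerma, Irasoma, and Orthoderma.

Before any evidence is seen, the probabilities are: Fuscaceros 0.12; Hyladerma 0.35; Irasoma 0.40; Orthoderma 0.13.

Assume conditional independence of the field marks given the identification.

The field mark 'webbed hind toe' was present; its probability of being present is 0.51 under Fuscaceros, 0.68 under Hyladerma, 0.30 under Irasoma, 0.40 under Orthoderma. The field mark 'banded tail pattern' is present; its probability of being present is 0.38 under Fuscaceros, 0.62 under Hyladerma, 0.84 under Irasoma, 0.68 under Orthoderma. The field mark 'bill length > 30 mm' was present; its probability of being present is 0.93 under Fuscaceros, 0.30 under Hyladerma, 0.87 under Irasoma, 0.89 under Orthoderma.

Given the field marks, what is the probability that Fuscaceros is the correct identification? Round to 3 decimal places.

By Bayes' rule with conditional independence, the unnormalized weight for each hypothesis is prior × ∏ likelihoods:
  Fuscaceros: 0.12 × 0.51 × 0.38 × 0.93 = 0.021628
  Hyladerma: 0.35 × 0.68 × 0.62 × 0.30 = 0.044268
  Irasoma: 0.40 × 0.30 × 0.84 × 0.87 = 0.087696
  Orthoderma: 0.13 × 0.40 × 0.68 × 0.89 = 0.03147
The unnormalized weights sum to 0.18506.
P(Fuscaceros | evidence) = 0.021628 / 0.18506 ≈ 0.117.

0.117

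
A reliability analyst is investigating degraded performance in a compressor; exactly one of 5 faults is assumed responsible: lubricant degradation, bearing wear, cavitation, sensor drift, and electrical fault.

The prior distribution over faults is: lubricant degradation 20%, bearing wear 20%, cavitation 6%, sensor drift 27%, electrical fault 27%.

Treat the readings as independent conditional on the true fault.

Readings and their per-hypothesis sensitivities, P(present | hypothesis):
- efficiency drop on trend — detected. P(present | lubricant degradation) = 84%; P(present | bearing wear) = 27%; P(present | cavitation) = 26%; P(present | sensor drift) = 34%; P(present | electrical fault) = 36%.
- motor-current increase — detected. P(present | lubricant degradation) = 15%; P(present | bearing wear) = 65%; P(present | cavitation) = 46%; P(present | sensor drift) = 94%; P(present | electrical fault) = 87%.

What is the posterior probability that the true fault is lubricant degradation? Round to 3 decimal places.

By Bayes' rule with conditional independence, the unnormalized weight for each hypothesis is prior × ∏ likelihoods:
  lubricant degradation: 0.20 × 0.84 × 0.15 = 0.0252
  bearing wear: 0.20 × 0.27 × 0.65 = 0.0351
  cavitation: 0.06 × 0.26 × 0.46 = 0.007176
  sensor drift: 0.27 × 0.34 × 0.94 = 0.086292
  electrical fault: 0.27 × 0.36 × 0.87 = 0.084564
Marginal likelihood of the evidence = 0.23833.
P(lubricant degradation | evidence) = 0.0252 / 0.23833 ≈ 0.106.

0.106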